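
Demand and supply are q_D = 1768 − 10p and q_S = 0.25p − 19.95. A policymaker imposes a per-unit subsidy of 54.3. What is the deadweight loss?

359.57

In inverse form: demand p = 176.8 − 0.1q, supply p = 79.8 + 4q.
Competitive equilibrium: 176.8 − 0.1q = 79.8 + 4q → q* = 23.6585, p* = 174.4341.
The subsidy lowers effective supply by 54.3: p = 25.5 + 4q.
New quantity: 176.8 − 0.1q = 25.5 + 4q → q' = 36.9024.
Overproduction Δq = 36.9024 − 23.6585 = 13.2439; wedge = subsidy = 54.3.
The triangle = ½ × 13.2439 × 54.3 = 359.57.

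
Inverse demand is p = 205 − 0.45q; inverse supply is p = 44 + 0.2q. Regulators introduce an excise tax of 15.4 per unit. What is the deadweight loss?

182.43

Competitive equilibrium: 205 − 0.45q = 44 + 0.2q → q* = 247.6923, p* = 93.5385.
With the tax, the buyer price exceeds the seller price by 15.4: (205 − 0.45q) − (44 + 0.2q) = 15.4 → q' = 224.
Δq = 247.6923 − 224 = 23.6923; the wedge equals the tax, 15.4.
Deadweight loss = ½ × 23.6923 × 15.4 = 182.43.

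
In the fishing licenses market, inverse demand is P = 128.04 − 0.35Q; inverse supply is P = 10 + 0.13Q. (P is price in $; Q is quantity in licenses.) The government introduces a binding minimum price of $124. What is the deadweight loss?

$13183.46

Competitive equilibrium: 128.04 − 0.35Q = 10 + 0.13Q → Q* = 245.9167, P* = 41.9692.
At the floor P = 124, quantity demanded = (128.04 − 124)/0.35 = 11.5429.
Sellers' marginal cost at Q' = 11.5429: 10 + 0.13·11.5429 = 11.5006.
ΔQ = 245.9167 − 11.5429 = 234.3738; wedge = 124 − 11.5006 = 112.4994.
Deadweight loss = ½ × 234.3738 × 112.4994 = $13183.46.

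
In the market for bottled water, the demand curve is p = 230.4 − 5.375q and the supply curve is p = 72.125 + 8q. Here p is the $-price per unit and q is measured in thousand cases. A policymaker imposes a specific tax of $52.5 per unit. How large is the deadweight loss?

Competitive equilibrium: 230.4 − 5.375q = 72.125 + 8q → q* = 11.8336, p* = 166.7942.
With the tax, the buyer price exceeds the seller price by 52.5: (230.4 − 5.375q) − (72.125 + 8q) = 52.5 → q' = 7.9084.
Δq = 11.8336 − 7.9084 = 3.9252; the wedge equals the tax, 52.5.
DWL = ½ × 3.9252 × 52.5 = $103.04 thousand.

$103.04 thousand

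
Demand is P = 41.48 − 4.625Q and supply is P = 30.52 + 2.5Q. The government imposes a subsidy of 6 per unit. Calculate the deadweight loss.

Competitive equilibrium: 41.48 − 4.625Q = 30.52 + 2.5Q → Q* = 1.5382, P* = 34.3656.
The subsidy lowers effective supply by 6: P = 24.52 + 2.5Q.
New quantity: 41.48 − 4.625Q = 24.52 + 2.5Q → Q' = 2.3804.
Overproduction ΔQ = 2.3804 − 1.5382 = 0.8422; wedge = subsidy = 6.
Deadweight loss = ½ × 0.8422 × 6 = 2.53.

2.53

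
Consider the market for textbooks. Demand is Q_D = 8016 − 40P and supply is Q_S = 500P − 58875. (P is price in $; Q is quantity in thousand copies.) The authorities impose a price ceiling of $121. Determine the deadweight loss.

$27842.60 thousand

In inverse form: demand P = 200.4 − 0.025Q, supply P = 117.75 + 0.002Q.
Competitive equilibrium: 200.4 − 0.025Q = 117.75 + 0.002Q → Q* = 3061.1111, P* = 123.8722.
At the ceiling P = 121, quantity supplied = (121 − 117.75)/0.002 = 1625.
Willingness to pay at Q' = 1625: 200.4 − 0.025·1625 = 159.775.
ΔQ = 3061.1111 − 1625 = 1436.1111; wedge = 159.775 − 121 = 38.775.
Deadweight loss = ½ × 1436.1111 × 38.775 = $27842.60 thousand.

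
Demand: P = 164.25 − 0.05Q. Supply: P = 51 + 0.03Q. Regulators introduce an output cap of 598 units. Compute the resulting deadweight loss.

Competitive equilibrium: 164.25 − 0.05Q = 51 + 0.03Q → Q* = 1415.625, P* = 93.4688.
At Q = 598: demand price = 164.25 − 0.05·598 = 134.35; supply price = 51 + 0.03·598 = 68.94.
ΔQ = 1415.625 − 598 = 817.625; wedge = 134.35 − 68.94 = 65.41.
Welfare loss = ½ × 817.625 × 65.41 = 26740.43.

26740.43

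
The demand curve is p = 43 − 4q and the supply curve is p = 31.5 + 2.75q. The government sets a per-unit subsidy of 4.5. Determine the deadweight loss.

Competitive equilibrium: 43 − 4q = 31.5 + 2.75q → q* = 1.7037, p* = 36.1852.
The subsidy lowers effective supply by 4.5: p = 27 + 2.75q.
New quantity: 43 − 4q = 27 + 2.75q → q' = 2.3704.
Overproduction Δq = 2.3704 − 1.7037 = 0.6667; wedge = subsidy = 4.5.
Welfare loss = ½ × 0.6667 × 4.5 = 1.50.

1.50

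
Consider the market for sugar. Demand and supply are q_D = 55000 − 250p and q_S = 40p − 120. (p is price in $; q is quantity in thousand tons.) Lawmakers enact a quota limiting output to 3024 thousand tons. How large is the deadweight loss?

$288267.66 thousand

In inverse form: demand p = 220 − 0.004q, supply p = 3 + 0.025q.
Competitive equilibrium: 220 − 0.004q = 3 + 0.025q → q* = 7482.7586, p* = 190.069.
At q = 3024: demand price = 220 − 0.004·3024 = 207.904; supply price = 3 + 0.025·3024 = 78.6.
Δq = 7482.7586 − 3024 = 4458.7586; wedge = 207.904 − 78.6 = 129.304.
Deadweight loss = ½ × 4458.7586 × 129.304 = $288267.66 thousand.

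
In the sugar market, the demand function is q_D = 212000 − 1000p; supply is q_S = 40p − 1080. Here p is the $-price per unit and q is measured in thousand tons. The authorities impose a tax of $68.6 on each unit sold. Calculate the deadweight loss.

$90499.23 thousand

In inverse form: demand p = 212 − 0.001q, supply p = 27 + 0.025q.
Competitive equilibrium: 212 − 0.001q = 27 + 0.025q → q* = 7115.3846, p* = 204.8846.
With the tax, the buyer price exceeds the seller price by 68.6: (212 − 0.001q) − (27 + 0.025q) = 68.6 → q' = 4476.9231.
Δq = 7115.3846 − 4476.9231 = 2638.4615; the wedge equals the tax, 68.6.
Welfare loss = ½ × 2638.4615 × 68.6 = $90499.23 thousand.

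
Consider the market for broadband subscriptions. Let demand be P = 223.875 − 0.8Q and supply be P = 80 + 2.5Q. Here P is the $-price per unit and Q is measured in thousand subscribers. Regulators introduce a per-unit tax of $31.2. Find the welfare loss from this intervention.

Competitive equilibrium: 223.875 − 0.8Q = 80 + 2.5Q → Q* = 43.5985, P* = 188.9962.
With the tax, the buyer price exceeds the seller price by 31.2: (223.875 − 0.8Q) − (80 + 2.5Q) = 31.2 → Q' = 34.1439.
ΔQ = 43.5985 − 34.1439 = 9.4546; the wedge equals the tax, 31.2.
Welfare loss = ½ × 9.4546 × 31.2 = $147.49 thousand.

$147.49 thousand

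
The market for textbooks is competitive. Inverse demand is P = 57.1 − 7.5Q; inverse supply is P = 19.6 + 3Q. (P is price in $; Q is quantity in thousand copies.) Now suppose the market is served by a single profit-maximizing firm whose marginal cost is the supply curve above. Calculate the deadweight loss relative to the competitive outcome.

$11.63 thousand

Competitive equilibrium: 57.1 − 7.5Q = 19.6 + 3Q → Q* = 3.5714, P* = 30.3143.
Marginal revenue: MR = 57.1 − 15Q. Set MR = MC: 57.1 − 15Q = 19.6 + 3Q → Q_m = 2.0833.
Price P_m = 57.1 − 7.5·2.0833 = 41.4753; MC(Q_m) = 19.6 + 3·2.0833 = 25.8499.
Competitive Q* = 3.5714, so ΔQ = 1.4881; wedge = 41.4753 − 25.8499 = 15.6254.
DWL = ½ × 1.4881 × 15.6254 = $11.63 thousand.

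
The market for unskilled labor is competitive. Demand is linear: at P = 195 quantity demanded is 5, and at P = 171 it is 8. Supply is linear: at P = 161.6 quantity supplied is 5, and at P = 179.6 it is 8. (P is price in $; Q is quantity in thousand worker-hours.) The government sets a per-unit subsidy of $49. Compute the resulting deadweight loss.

$85.75 thousand

Demand slope = (171 − 195)/(8 − 5) = −8, so P = 235 − 8Q.
Supply slope = (179.6 − 161.6)/(8 − 5) = 6, so P = 131.6 + 6Q.
Competitive equilibrium: 235 − 8Q = 131.6 + 6Q → Q* = 7.3857, P* = 175.9143.
The subsidy lowers effective supply by 49: P = 82.6 + 6Q.
New quantity: 235 − 8Q = 82.6 + 6Q → Q' = 10.8857.
Overproduction ΔQ = 10.8857 − 7.3857 = 3.5; wedge = subsidy = 49.
Deadweight loss = ½ × 3.5 × 49 = $85.75 thousand.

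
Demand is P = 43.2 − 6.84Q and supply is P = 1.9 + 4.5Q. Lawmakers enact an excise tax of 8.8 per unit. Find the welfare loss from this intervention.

3.41

Competitive equilibrium: 43.2 − 6.84Q = 1.9 + 4.5Q → Q* = 3.642, P* = 18.2889.
With the tax, the buyer price exceeds the seller price by 8.8: (43.2 − 6.84Q) − (1.9 + 4.5Q) = 8.8 → Q' = 2.866.
ΔQ = 3.642 − 2.866 = 0.776; the wedge equals the tax, 8.8.
DWL = ½ × 0.776 × 8.8 = 3.41.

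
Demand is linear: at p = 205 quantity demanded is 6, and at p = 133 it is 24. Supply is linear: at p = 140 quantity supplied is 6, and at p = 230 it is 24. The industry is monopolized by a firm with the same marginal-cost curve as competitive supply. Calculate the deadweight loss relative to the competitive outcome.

74.48

Demand slope = (133 − 205)/(24 − 6) = −4, so p = 229 − 4q.
Supply slope = (230 − 140)/(24 − 6) = 5, so p = 110 + 5q.
Competitive equilibrium: 229 − 4q = 110 + 5q → q* = 13.2222, p* = 176.1111.
Marginal revenue: MR = 229 − 8q. Set MR = MC: 229 − 8q = 110 + 5q → q_m = 9.1538.
Price p_m = 229 − 4·9.1538 = 192.3848; MC(q_m) = 110 + 5·9.1538 = 155.769.
Competitive q* = 13.2222, so Δq = 4.0684; wedge = 192.3848 − 155.769 = 36.6158.
The triangle = ½ × 4.0684 × 36.6158 = 74.48.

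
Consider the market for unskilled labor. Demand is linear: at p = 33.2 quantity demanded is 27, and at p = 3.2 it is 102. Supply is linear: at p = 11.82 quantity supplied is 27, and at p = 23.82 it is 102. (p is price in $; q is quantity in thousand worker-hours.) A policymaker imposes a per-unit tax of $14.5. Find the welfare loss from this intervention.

Demand slope = (3.2 − 33.2)/(102 − 27) = −0.4, so p = 44 − 0.4q.
Supply slope = (23.82 − 11.82)/(102 − 27) = 0.16, so p = 7.5 + 0.16q.
Competitive equilibrium: 44 − 0.4q = 7.5 + 0.16q → q* = 65.1786, p* = 17.9286.
With the tax, the buyer price exceeds the seller price by 14.5: (44 − 0.4q) − (7.5 + 0.16q) = 14.5 → q' = 39.2857.
Δq = 65.1786 − 39.2857 = 25.8929; the wedge equals the tax, 14.5.
DWL = ½ × 25.8929 × 14.5 = $187.72 thousand.

$187.72 thousand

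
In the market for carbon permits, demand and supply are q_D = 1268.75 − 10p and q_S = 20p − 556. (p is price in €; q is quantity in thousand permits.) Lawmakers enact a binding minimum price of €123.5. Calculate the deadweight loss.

€29461.17 thousand

In inverse form: demand p = 126.875 − 0.1q, supply p = 27.8 + 0.05q.
Competitive equilibrium: 126.875 − 0.1q = 27.8 + 0.05q → q* = 660.5, p* = 60.825.
At the floor p = 123.5, quantity demanded = (126.875 − 123.5)/0.1 = 33.75.
Sellers' marginal cost at q' = 33.75: 27.8 + 0.05·33.75 = 29.4875.
Δq = 660.5 − 33.75 = 626.75; wedge = 123.5 − 29.4875 = 94.0125.
Welfare loss = ½ × 626.75 × 94.0125 = €29461.17 thousand.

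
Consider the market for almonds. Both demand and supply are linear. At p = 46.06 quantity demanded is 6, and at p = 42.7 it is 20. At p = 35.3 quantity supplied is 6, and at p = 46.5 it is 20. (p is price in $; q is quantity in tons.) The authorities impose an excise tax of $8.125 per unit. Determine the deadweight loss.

$31.74

Demand slope = (42.7 − 46.06)/(20 − 6) = −0.24, so p = 47.5 − 0.24q.
Supply slope = (46.5 − 35.3)/(20 − 6) = 0.8, so p = 30.5 + 0.8q.
Competitive equilibrium: 47.5 − 0.24q = 30.5 + 0.8q → q* = 16.3462, p* = 43.5769.
With the tax, the buyer price exceeds the seller price by 8.125: (47.5 − 0.24q) − (30.5 + 0.8q) = 8.125 → q' = 8.5337.
Δq = 16.3462 − 8.5337 = 7.8125; the wedge equals the tax, 8.125.
The triangle = ½ × 7.8125 × 8.125 = $31.74.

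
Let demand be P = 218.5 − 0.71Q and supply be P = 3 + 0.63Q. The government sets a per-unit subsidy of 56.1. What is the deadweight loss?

Competitive equilibrium: 218.5 − 0.71Q = 3 + 0.63Q → Q* = 160.8209, P* = 104.3172.
The subsidy lowers effective supply by 56.1: P = 0.63Q − 53.1.
New quantity: 218.5 − 0.71Q = 0.63Q − 53.1 → Q' = 202.6866.
Overproduction ΔQ = 202.6866 − 160.8209 = 41.8657; wedge = subsidy = 56.1.
The triangle = ½ × 41.8657 × 56.1 = 1174.33.

1174.33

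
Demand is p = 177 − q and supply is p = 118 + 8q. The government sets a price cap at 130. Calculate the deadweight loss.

115.01

Competitive equilibrium: 177 − q = 118 + 8q → q* = 6.5556, p* = 170.4444.
At the ceiling p = 130, quantity supplied = (130 − 118)/8 = 1.5.
Willingness to pay at q' = 1.5: 177 − 1·1.5 = 175.5.
Δq = 6.5556 − 1.5 = 5.0556; wedge = 175.5 − 130 = 45.5.
The triangle = ½ × 5.0556 × 45.5 = 115.01.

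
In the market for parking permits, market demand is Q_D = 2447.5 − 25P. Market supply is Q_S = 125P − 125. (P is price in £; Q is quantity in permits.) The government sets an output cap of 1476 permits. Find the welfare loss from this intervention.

£7069.86

In inverse form: demand P = 97.9 − 0.04Q, supply P = 1 + 0.008Q.
Competitive equilibrium: 97.9 − 0.04Q = 1 + 0.008Q → Q* = 2018.75, P* = 17.15.
At Q = 1476: demand price = 97.9 − 0.04·1476 = 38.86; supply price = 1 + 0.008·1476 = 12.808.
ΔQ = 2018.75 − 1476 = 542.75; wedge = 38.86 − 12.808 = 26.052.
The triangle = ½ × 542.75 × 26.052 = £7069.86.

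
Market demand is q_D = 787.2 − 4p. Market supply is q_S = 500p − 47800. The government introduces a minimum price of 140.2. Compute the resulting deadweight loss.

In inverse form: demand p = 196.8 − 0.25q, supply p = 95.6 + 0.002q.
Competitive equilibrium: 196.8 − 0.25q = 95.6 + 0.002q → q* = 401.5873, p* = 96.4032.
At the floor p = 140.2, quantity demanded = (196.8 − 140.2)/0.25 = 226.4.
Sellers' marginal cost at q' = 226.4: 95.6 + 0.002·226.4 = 96.0528.
Δq = 401.5873 − 226.4 = 175.1873; wedge = 140.2 − 96.0528 = 44.1472.
Welfare loss = ½ × 175.1873 × 44.1472 = 3867.01.

3867.01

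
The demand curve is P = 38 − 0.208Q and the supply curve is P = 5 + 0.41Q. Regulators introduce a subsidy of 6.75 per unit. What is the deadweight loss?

36.86

Competitive equilibrium: 38 − 0.208Q = 5 + 0.41Q → Q* = 53.3981, P* = 26.8932.
The subsidy lowers effective supply by 6.75: P = 0.41Q − 1.75.
New quantity: 38 − 0.208Q = 0.41Q − 1.75 → Q' = 64.3204.
Overproduction ΔQ = 64.3204 − 53.3981 = 10.9223; wedge = subsidy = 6.75.
Deadweight loss = ½ × 10.9223 × 6.75 = 36.86.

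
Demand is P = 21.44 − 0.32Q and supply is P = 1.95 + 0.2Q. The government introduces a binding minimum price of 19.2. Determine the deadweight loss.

241.56

Competitive equilibrium: 21.44 − 0.32Q = 1.95 + 0.2Q → Q* = 37.4808, P* = 9.4462.
At the floor P = 19.2, quantity demanded = (21.44 − 19.2)/0.32 = 7.
Sellers' marginal cost at Q' = 7: 1.95 + 0.2·7 = 3.35.
ΔQ = 37.4808 − 7 = 30.4808; wedge = 19.2 − 3.35 = 15.85.
The triangle = ½ × 30.4808 × 15.85 = 241.56.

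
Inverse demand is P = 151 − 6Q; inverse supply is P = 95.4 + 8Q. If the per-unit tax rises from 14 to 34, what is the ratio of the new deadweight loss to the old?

5.898

Competitive equilibrium: 151 − 6Q = 95.4 + 8Q → Q* = 3.9714, P* = 127.1714.
For a per-unit tax t: ΔQ = t/14, so DWL = ½·t·(t/14) = t²/28.
At t = 14: DWL = 7. At t = 34: DWL = 41.286.
Ratio = (34/14)² = 5.898.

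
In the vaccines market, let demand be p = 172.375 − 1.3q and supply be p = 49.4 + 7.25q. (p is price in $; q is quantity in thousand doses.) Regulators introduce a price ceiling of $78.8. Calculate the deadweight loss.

$455.99 thousand

Competitive equilibrium: 172.375 − 1.3q = 49.4 + 7.25q → q* = 14.383, p* = 153.677.
At the ceiling p = 78.8, quantity supplied = (78.8 − 49.4)/7.25 = 4.0552.
Willingness to pay at q' = 4.0552: 172.375 − 1.3·4.0552 = 167.1032.
Δq = 14.383 − 4.0552 = 10.3278; wedge = 167.1032 − 78.8 = 88.3032.
Deadweight loss = ½ × 10.3278 × 88.3032 = $455.99 thousand.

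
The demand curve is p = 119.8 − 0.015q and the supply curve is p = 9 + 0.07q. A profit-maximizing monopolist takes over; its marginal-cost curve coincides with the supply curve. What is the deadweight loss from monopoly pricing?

1624.85

Competitive equilibrium: 119.8 − 0.015q = 9 + 0.07q → q* = 1303.5294, p* = 100.2471.
Marginal revenue: MR = 119.8 − 0.03q. Set MR = MC: 119.8 − 0.03q = 9 + 0.07q → q_m = 1108.
Price p_m = 119.8 − 0.015·1108 = 103.18; MC(q_m) = 9 + 0.07·1108 = 86.56.
Competitive q* = 1303.5294, so Δq = 195.5294; wedge = 103.18 − 86.56 = 16.62.
DWL = ½ × 195.5294 × 16.62 = 1624.85.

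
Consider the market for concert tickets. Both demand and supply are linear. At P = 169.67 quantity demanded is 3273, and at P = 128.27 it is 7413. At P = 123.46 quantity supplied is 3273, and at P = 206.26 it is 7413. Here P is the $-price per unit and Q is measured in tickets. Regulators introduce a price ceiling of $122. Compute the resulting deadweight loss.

$39042.67

Demand slope = (128.27 − 169.67)/(7413 − 3273) = −0.01, so P = 202.4 − 0.01Q.
Supply slope = (206.26 − 123.46)/(7413 − 3273) = 0.02, so P = 58 + 0.02Q.
Competitive equilibrium: 202.4 − 0.01Q = 58 + 0.02Q → Q* = 4813.3333, P* = 154.2667.
At the ceiling P = 122, quantity supplied = (122 − 58)/0.02 = 3200.
Willingness to pay at Q' = 3200: 202.4 − 0.01·3200 = 170.4.
ΔQ = 4813.3333 − 3200 = 1613.3333; wedge = 170.4 − 122 = 48.4.
Deadweight loss = ½ × 1613.3333 × 48.4 = $39042.67.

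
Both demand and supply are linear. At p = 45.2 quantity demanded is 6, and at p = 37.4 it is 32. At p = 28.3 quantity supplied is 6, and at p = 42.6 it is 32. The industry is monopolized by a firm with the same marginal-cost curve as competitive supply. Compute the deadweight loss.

Demand slope = (37.4 − 45.2)/(32 − 6) = −0.3, so p = 47 − 0.3q.
Supply slope = (42.6 − 28.3)/(32 − 6) = 0.55, so p = 25 + 0.55q.
Competitive equilibrium: 47 − 0.3q = 25 + 0.55q → q* = 25.8824, p* = 39.2353.
Marginal revenue: MR = 47 − 0.6q. Set MR = MC: 47 − 0.6q = 25 + 0.55q → q_m = 19.1304.
Price p_m = 47 − 0.3·19.1304 = 41.2609; MC(q_m) = 25 + 0.55·19.1304 = 35.5217.
Competitive q* = 25.8824, so Δq = 6.752; wedge = 41.2609 − 35.5217 = 5.7392.
Deadweight loss = ½ × 6.752 × 5.7392 = 19.38.

19.38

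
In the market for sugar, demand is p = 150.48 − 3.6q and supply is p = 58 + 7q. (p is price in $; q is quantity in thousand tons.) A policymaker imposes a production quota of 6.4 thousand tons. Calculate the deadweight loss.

$28.64 thousand

Competitive equilibrium: 150.48 − 3.6q = 58 + 7q → q* = 8.7245, p* = 119.0717.
At q = 6.4: demand price = 150.48 − 3.6·6.4 = 127.44; supply price = 58 + 7·6.4 = 102.8.
Δq = 8.7245 − 6.4 = 2.3245; wedge = 127.44 − 102.8 = 24.64.
Welfare loss = ½ × 2.3245 × 24.64 = $28.64 thousand.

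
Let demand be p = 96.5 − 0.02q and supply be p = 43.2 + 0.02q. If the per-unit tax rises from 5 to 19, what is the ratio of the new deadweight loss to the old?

14.44

Competitive equilibrium: 96.5 − 0.02q = 43.2 + 0.02q → q* = 1332.5, p* = 69.85.
For a per-unit tax t: Δq = t/0.04, so DWL = ½·t·(t/0.04) = t²/0.08.
At t = 5: DWL = 312.5. At t = 19: DWL = 4512.5.
Ratio = (19/5)² = 14.44.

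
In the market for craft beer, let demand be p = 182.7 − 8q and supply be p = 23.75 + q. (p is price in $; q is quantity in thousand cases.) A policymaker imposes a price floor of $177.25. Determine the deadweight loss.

$1297.42 thousand

Competitive equilibrium: 182.7 − 8q = 23.75 + q → q* = 17.6611, p* = 41.4111.
At the floor p = 177.25, quantity demanded = (182.7 − 177.25)/8 = 0.6813.
Sellers' marginal cost at q' = 0.6813: 23.75 + 1·0.6813 = 24.4313.
Δq = 17.6611 − 0.6813 = 16.9798; wedge = 177.25 − 24.4313 = 152.8187.
DWL = ½ × 16.9798 × 152.8187 = $1297.42 thousand.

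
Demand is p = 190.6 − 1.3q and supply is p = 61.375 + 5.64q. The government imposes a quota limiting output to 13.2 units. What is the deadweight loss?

101.95

Competitive equilibrium: 190.6 − 1.3q = 61.375 + 5.64q → q* = 18.6203, p* = 166.3936.
At q = 13.2: demand price = 190.6 − 1.3·13.2 = 173.44; supply price = 61.375 + 5.64·13.2 = 135.823.
Δq = 18.6203 − 13.2 = 5.4203; wedge = 173.44 − 135.823 = 37.617.
Welfare loss = ½ × 5.4203 × 37.617 = 101.95.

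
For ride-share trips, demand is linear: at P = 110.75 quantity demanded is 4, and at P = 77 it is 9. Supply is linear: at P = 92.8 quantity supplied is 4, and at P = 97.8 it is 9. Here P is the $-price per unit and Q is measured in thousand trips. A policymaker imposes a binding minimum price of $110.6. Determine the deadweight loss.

$20.39 thousand

Demand slope = (77 − 110.75)/(9 − 4) = −6.75, so P = 137.75 − 6.75Q.
Supply slope = (97.8 − 92.8)/(9 − 4) = 1, so P = 88.8 + Q.
Competitive equilibrium: 137.75 − 6.75Q = 88.8 + Q → Q* = 6.3161, P* = 95.1161.
At the floor P = 110.6, quantity demanded = (137.75 − 110.6)/6.75 = 4.0222.
Sellers' marginal cost at Q' = 4.0222: 88.8 + 1·4.0222 = 92.8222.
ΔQ = 6.3161 − 4.0222 = 2.2939; wedge = 110.6 − 92.8222 = 17.7778.
DWL = ½ × 2.2939 × 17.7778 = $20.39 thousand.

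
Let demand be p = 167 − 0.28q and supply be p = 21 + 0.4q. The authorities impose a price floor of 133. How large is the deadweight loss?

Competitive equilibrium: 167 − 0.28q = 21 + 0.4q → q* = 214.7059, p* = 106.8824.
At the floor p = 133, quantity demanded = (167 − 133)/0.28 = 121.4286.
Sellers' marginal cost at q' = 121.4286: 21 + 0.4·121.4286 = 69.5714.
Δq = 214.7059 − 121.4286 = 93.2773; wedge = 133 − 69.5714 = 63.4286.
Welfare loss = ½ × 93.2773 × 63.4286 = 2958.22.

2958.22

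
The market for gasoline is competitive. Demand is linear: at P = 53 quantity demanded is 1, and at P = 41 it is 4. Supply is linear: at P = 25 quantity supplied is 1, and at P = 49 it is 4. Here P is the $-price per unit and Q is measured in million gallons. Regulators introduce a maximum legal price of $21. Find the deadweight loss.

Demand slope = (41 − 53)/(4 − 1) = −4, so P = 57 − 4Q.
Supply slope = (49 − 25)/(4 − 1) = 8, so P = 17 + 8Q.
Competitive equilibrium: 57 − 4Q = 17 + 8Q → Q* = 3.3333, P* = 43.6667.
At the ceiling P = 21, quantity supplied = (21 − 17)/8 = 0.5.
Willingness to pay at Q' = 0.5: 57 − 4·0.5 = 55.
ΔQ = 3.3333 − 0.5 = 2.8333; wedge = 55 − 21 = 34.
Welfare loss = ½ × 2.8333 × 34 = $48.17 million.

$48.17 million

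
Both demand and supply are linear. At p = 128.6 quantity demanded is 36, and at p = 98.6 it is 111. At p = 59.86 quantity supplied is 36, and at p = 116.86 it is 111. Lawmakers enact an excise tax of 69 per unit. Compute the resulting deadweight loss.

2052.16

Demand slope = (98.6 − 128.6)/(111 − 36) = −0.4, so p = 143 − 0.4q.
Supply slope = (116.86 − 59.86)/(111 − 36) = 0.76, so p = 32.5 + 0.76q.
Competitive equilibrium: 143 − 0.4q = 32.5 + 0.76q → q* = 95.25862, p* = 104.89655.
With the tax, the buyer price exceeds the seller price by 69: (143 − 0.4q) − (32.5 + 0.76q) = 69 → q' = 35.77586.
Δq = 95.25862 − 35.77586 = 59.48276; the wedge equals the tax, 69.
DWL = ½ × 59.48276 × 69 = 2052.16.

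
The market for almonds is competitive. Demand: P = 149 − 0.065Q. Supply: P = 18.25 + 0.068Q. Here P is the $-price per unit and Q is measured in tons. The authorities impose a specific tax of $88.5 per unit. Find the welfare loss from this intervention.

$29444.55

Competitive equilibrium: 149 − 0.065Q = 18.25 + 0.068Q → Q* = 983.0827, P* = 85.0996.
With the tax, the buyer price exceeds the seller price by 88.5: (149 − 0.065Q) − (18.25 + 0.068Q) = 88.5 → Q' = 317.6692.
ΔQ = 983.0827 − 317.6692 = 665.4135; the wedge equals the tax, 88.5.
Deadweight loss = ½ × 665.4135 × 88.5 = $29444.55.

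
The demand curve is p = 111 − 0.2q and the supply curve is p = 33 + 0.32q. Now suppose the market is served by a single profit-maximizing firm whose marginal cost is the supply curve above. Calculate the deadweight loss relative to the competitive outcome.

451.39

Competitive equilibrium: 111 − 0.2q = 33 + 0.32q → q* = 150, p* = 81.
Marginal revenue: MR = 111 − 0.4q. Set MR = MC: 111 − 0.4q = 33 + 0.32q → q_m = 108.3333.
Price p_m = 111 − 0.2·108.3333 = 89.3333; MC(q_m) = 33 + 0.32·108.3333 = 67.6667.
Competitive q* = 150, so Δq = 41.6667; wedge = 89.3333 − 67.6667 = 21.6666.
The triangle = ½ × 41.6667 × 21.6666 = 451.39.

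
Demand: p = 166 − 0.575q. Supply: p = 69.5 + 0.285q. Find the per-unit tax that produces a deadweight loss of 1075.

Competitive equilibrium: 166 − 0.575q = 69.5 + 0.285q → q* = 112.2093, p* = 101.4797.
A tax t gives Δq = t/0.86 and wedge t, so DWL = t²/1.72.
t²/1.72 = 1075 → t² = 1849 → t = 43.

43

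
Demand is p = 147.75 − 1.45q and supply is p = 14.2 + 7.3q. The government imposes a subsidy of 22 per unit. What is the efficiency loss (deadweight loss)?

27.66

Competitive equilibrium: 147.75 − 1.45q = 14.2 + 7.3q → q* = 15.2629, p* = 125.6189.
The subsidy lowers effective supply by 22: p = 7.3q − 7.8.
New quantity: 147.75 − 1.45q = 7.3q − 7.8 → q' = 17.7771.
Overproduction Δq = 17.7771 − 15.2629 = 2.5142; wedge = subsidy = 22.
Welfare loss = ½ × 2.5142 × 22 = 27.66.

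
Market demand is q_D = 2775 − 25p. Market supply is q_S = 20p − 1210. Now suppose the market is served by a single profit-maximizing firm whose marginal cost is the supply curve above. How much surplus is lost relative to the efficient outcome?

1341.35

In inverse form: demand p = 111 − 0.04q, supply p = 60.5 + 0.05q.
Competitive equilibrium: 111 − 0.04q = 60.5 + 0.05q → q* = 561.1111, p* = 88.5556.
Marginal revenue: MR = 111 − 0.08q. Set MR = MC: 111 − 0.08q = 60.5 + 0.05q → q_m = 388.4615.
Price p_m = 111 − 0.04·388.4615 = 95.4615; MC(q_m) = 60.5 + 0.05·388.4615 = 79.9231.
Competitive q* = 561.1111, so Δq = 172.6496; wedge = 95.4615 − 79.9231 = 15.5384.
Welfare loss = ½ × 172.6496 × 15.5384 = 1341.35.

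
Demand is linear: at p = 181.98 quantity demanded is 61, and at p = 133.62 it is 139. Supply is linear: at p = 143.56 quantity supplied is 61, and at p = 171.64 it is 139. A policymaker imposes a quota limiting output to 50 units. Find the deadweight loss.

1235.02

Demand slope = (133.62 − 181.98)/(139 − 61) = −0.62, so p = 219.8 − 0.62q.
Supply slope = (171.64 − 143.56)/(139 − 61) = 0.36, so p = 121.6 + 0.36q.
Competitive equilibrium: 219.8 − 0.62q = 121.6 + 0.36q → q* = 100.2041, p* = 157.6735.
At q = 50: demand price = 219.8 − 0.62·50 = 188.8; supply price = 121.6 + 0.36·50 = 139.6.
Δq = 100.2041 − 50 = 50.2041; wedge = 188.8 − 139.6 = 49.2.
The triangle = ½ × 50.2041 × 49.2 = 1235.02.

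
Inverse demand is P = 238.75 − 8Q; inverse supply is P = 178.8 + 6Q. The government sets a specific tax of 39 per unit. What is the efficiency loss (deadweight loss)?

Competitive equilibrium: 238.75 − 8Q = 178.8 + 6Q → Q* = 4.2821, P* = 204.4929.
With the tax, the buyer price exceeds the seller price by 39: (238.75 − 8Q) − (178.8 + 6Q) = 39 → Q' = 1.4964.
ΔQ = 4.2821 − 1.4964 = 2.7857; the wedge equals the tax, 39.
Deadweight loss = ½ × 2.7857 × 39 = 54.32.

54.32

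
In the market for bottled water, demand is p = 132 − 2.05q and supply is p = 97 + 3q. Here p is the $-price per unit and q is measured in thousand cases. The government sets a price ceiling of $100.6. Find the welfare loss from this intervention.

Competitive equilibrium: 132 − 2.05q = 97 + 3q → q* = 6.9307, p* = 117.7921.
At the ceiling p = 100.6, quantity supplied = (100.6 − 97)/3 = 1.2.
Willingness to pay at q' = 1.2: 132 − 2.05·1.2 = 129.54.
Δq = 6.9307 − 1.2 = 5.7307; wedge = 129.54 − 100.6 = 28.94.
The triangle = ½ × 5.7307 × 28.94 = $82.92 thousand.

$82.92 thousand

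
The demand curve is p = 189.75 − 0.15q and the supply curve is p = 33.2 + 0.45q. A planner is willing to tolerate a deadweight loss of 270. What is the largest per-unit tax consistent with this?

18

Competitive equilibrium: 189.75 − 0.15q = 33.2 + 0.45q → q* = 260.9167, p* = 150.6125.
A tax t gives Δq = t/0.6 and wedge t, so DWL = t²/1.2.
t²/1.2 = 270 → t² = 324 → t = 18.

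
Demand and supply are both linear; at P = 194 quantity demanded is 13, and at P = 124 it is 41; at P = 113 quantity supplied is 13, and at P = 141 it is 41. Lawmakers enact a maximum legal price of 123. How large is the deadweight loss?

302.29

Demand slope = (124 − 194)/(41 − 13) = −2.5, so P = 226.5 − 2.5Q.
Supply slope = (141 − 113)/(41 − 13) = 1, so P = 100 + Q.
Competitive equilibrium: 226.5 − 2.5Q = 100 + Q → Q* = 36.1429, P* = 136.1429.
At the ceiling P = 123, quantity supplied = (123 − 100)/1 = 23.
Willingness to pay at Q' = 23: 226.5 − 2.5·23 = 169.
ΔQ = 36.1429 − 23 = 13.1429; wedge = 169 − 123 = 46.
Welfare loss = ½ × 13.1429 × 46 = 302.29.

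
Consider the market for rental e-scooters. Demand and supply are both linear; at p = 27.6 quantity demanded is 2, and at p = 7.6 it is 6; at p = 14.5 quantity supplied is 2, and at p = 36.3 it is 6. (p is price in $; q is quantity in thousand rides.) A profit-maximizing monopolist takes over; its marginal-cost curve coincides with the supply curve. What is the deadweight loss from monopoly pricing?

Demand slope = (7.6 − 27.6)/(6 − 2) = −5, so p = 37.6 − 5q.
Supply slope = (36.3 − 14.5)/(6 − 2) = 5.45, so p = 3.6 + 5.45q.
Competitive equilibrium: 37.6 − 5q = 3.6 + 5.45q → q* = 3.2536, p* = 21.3321.
Marginal revenue: MR = 37.6 − 10q. Set MR = MC: 37.6 − 10q = 3.6 + 5.45q → q_m = 2.2006.
Price p_m = 37.6 − 5·2.2006 = 26.597; MC(q_m) = 3.6 + 5.45·2.2006 = 15.5933.
Competitive q* = 3.2536, so Δq = 1.053; wedge = 26.597 − 15.5933 = 11.0037.
The triangle = ½ × 1.053 × 11.0037 = $5.79 thousand.

$5.79 thousand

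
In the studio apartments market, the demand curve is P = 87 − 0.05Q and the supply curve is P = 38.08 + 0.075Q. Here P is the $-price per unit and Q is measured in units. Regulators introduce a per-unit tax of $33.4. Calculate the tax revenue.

$4146.944

Competitive equilibrium: 87 − 0.05Q = 38.08 + 0.075Q → Q* = 391.36, P* = 67.432.
With the tax, the buyer price exceeds the seller price by 33.4: (87 − 0.05Q) − (38.08 + 0.075Q) = 33.4 → Q' = 124.16.
Tax revenue = 33.4 × 124.16 = $4146.944.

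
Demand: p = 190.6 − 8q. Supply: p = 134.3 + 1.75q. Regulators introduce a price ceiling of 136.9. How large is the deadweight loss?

89.66

Competitive equilibrium: 190.6 − 8q = 134.3 + 1.75q → q* = 5.7744, p* = 144.4051.
At the ceiling p = 136.9, quantity supplied = (136.9 − 134.3)/1.75 = 1.4857.
Willingness to pay at q' = 1.4857: 190.6 − 8·1.4857 = 178.7144.
Δq = 5.7744 − 1.4857 = 4.2887; wedge = 178.7144 − 136.9 = 41.8144.
Welfare loss = ½ × 4.2887 × 41.8144 = 89.66.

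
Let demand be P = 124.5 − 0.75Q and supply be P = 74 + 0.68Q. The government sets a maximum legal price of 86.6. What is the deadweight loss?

Competitive equilibrium: 124.5 − 0.75Q = 74 + 0.68Q → Q* = 35.3147, P* = 98.014.
At the ceiling P = 86.6, quantity supplied = (86.6 − 74)/0.68 = 18.5294.
Willingness to pay at Q' = 18.5294: 124.5 − 0.75·18.5294 = 110.603.
ΔQ = 35.3147 − 18.5294 = 16.7853; wedge = 110.603 − 86.6 = 24.003.
Deadweight loss = ½ × 16.7853 × 24.003 = 201.45.

201.45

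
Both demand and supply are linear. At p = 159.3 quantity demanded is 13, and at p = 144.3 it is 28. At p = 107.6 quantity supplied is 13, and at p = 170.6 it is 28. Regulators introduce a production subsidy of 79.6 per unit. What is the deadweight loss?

609.25

Demand slope = (144.3 − 159.3)/(28 − 13) = −1, so p = 172.3 − q.
Supply slope = (170.6 − 107.6)/(28 − 13) = 4.2, so p = 53 + 4.2q.
Competitive equilibrium: 172.3 − q = 53 + 4.2q → q* = 22.9423, p* = 149.3577.
The subsidy lowers effective supply by 79.6: p = 4.2q − 26.6.
New quantity: 172.3 − q = 4.2q − 26.6 → q' = 38.25.
Overproduction Δq = 38.25 − 22.9423 = 15.3077; wedge = subsidy = 79.6.
Deadweight loss = ½ × 15.3077 × 79.6 = 609.25.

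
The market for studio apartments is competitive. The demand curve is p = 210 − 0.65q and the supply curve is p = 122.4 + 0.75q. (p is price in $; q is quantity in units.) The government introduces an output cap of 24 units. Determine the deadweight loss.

Competitive equilibrium: 210 − 0.65q = 122.4 + 0.75q → q* = 62.5714, p* = 169.3286.
At q = 24: demand price = 210 − 0.65·24 = 194.4; supply price = 122.4 + 0.75·24 = 140.4.
Δq = 62.5714 − 24 = 38.5714; wedge = 194.4 − 140.4 = 54.
The triangle = ½ × 38.5714 × 54 = $1041.43.

$1041.43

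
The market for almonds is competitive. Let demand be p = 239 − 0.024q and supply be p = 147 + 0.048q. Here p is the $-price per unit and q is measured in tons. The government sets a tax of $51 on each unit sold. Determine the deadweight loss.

Competitive equilibrium: 239 − 0.024q = 147 + 0.048q → q* = 1277.7778, p* = 208.3333.
With the tax, the buyer price exceeds the seller price by 51: (239 − 0.024q) − (147 + 0.048q) = 51 → q' = 569.4444.
Δq = 1277.7778 − 569.4444 = 708.3334; the wedge equals the tax, 51.
The triangle = ½ × 708.3334 × 51 = $18062.50.

$18062.50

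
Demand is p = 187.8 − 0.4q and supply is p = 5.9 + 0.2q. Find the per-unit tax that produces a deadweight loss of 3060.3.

Competitive equilibrium: 187.8 − 0.4q = 5.9 + 0.2q → q* = 303.1667, p* = 66.5333.
A tax t gives Δq = t/0.6 and wedge t, so DWL = t²/1.2.
t²/1.2 = 3060.3 → t² = 3672.36 → t = 60.6.

60.6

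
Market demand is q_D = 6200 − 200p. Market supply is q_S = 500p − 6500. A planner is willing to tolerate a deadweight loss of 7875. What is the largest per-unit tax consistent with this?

10.5

In inverse form: demand p = 31 − 0.005q, supply p = 13 + 0.002q.
Competitive equilibrium: 31 − 0.005q = 13 + 0.002q → q* = 2571.4286, p* = 18.1429.
A tax t gives Δq = t/0.007 and wedge t, so DWL = t²/0.014.
t²/0.014 = 7875 → t² = 110.25 → t = 10.5.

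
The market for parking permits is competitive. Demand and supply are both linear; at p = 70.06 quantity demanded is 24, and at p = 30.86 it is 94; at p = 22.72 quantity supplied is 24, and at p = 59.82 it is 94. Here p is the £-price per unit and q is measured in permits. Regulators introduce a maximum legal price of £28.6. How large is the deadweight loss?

Demand slope = (30.86 − 70.06)/(94 − 24) = −0.56, so p = 83.5 − 0.56q.
Supply slope = (59.82 − 22.72)/(94 − 24) = 0.53, so p = 10 + 0.53q.
Competitive equilibrium: 83.5 − 0.56q = 10 + 0.53q → q* = 67.4312, p* = 45.7385.
At the ceiling p = 28.6, quantity supplied = (28.6 − 10)/0.53 = 35.0943.
Willingness to pay at q' = 35.0943: 83.5 − 0.56·35.0943 = 63.8472.
Δq = 67.4312 − 35.0943 = 32.3369; wedge = 63.8472 − 28.6 = 35.2472.
The triangle = ½ × 32.3369 × 35.2472 = £569.89.

£569.89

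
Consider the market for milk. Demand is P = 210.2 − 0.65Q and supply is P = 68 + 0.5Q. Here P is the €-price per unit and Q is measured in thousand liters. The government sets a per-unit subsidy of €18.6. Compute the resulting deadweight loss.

Competitive equilibrium: 210.2 − 0.65Q = 68 + 0.5Q → Q* = 123.6522, P* = 129.8261.
The subsidy lowers effective supply by 18.6: P = 49.4 + 0.5Q.
New quantity: 210.2 − 0.65Q = 49.4 + 0.5Q → Q' = 139.8261.
Overproduction ΔQ = 139.8261 − 123.6522 = 16.1739; wedge = subsidy = 18.6.
DWL = ½ × 16.1739 × 18.6 = €150.42 thousand.

€150.42 thousand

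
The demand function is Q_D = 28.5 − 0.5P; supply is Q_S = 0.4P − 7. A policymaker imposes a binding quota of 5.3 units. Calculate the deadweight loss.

In inverse form: demand P = 57 − 2Q, supply P = 17.5 + 2.5Q.
Competitive equilibrium: 57 − 2Q = 17.5 + 2.5Q → Q* = 8.7778, P* = 39.4444.
At Q = 5.3: demand price = 57 − 2·5.3 = 46.4; supply price = 17.5 + 2.5·5.3 = 30.75.
ΔQ = 8.7778 − 5.3 = 3.4778; wedge = 46.4 − 30.75 = 15.65.
DWL = ½ × 3.4778 × 15.65 = 27.21.

27.21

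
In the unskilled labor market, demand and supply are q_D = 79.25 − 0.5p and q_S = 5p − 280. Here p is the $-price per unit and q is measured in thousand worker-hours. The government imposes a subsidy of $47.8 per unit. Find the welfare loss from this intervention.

$519.28 thousand

In inverse form: demand p = 158.5 − 2q, supply p = 56 + 0.2q.
Competitive equilibrium: 158.5 − 2q = 56 + 0.2q → q* = 46.5909, p* = 65.3182.
The subsidy lowers effective supply by 47.8: p = 8.2 + 0.2q.
New quantity: 158.5 − 2q = 8.2 + 0.2q → q' = 68.3182.
Overproduction Δq = 68.3182 − 46.5909 = 21.7273; wedge = subsidy = 47.8.
Welfare loss = ½ × 21.7273 × 47.8 = $519.28 thousand.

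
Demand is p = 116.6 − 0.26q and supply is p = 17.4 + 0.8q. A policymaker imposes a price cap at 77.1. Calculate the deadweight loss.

Competitive equilibrium: 116.6 − 0.26q = 17.4 + 0.8q → q* = 93.5849, p* = 92.2679.
At the ceiling p = 77.1, quantity supplied = (77.1 − 17.4)/0.8 = 74.625.
Willingness to pay at q' = 74.625: 116.6 − 0.26·74.625 = 97.1975.
Δq = 93.5849 − 74.625 = 18.9599; wedge = 97.1975 − 77.1 = 20.0975.
DWL = ½ × 18.9599 × 20.0975 = 190.52.

190.52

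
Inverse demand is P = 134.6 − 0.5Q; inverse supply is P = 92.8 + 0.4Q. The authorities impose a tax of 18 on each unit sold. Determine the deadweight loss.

180

Competitive equilibrium: 134.6 − 0.5Q = 92.8 + 0.4Q → Q* = 46.4444, P* = 111.3778.
With the tax, the buyer price exceeds the seller price by 18: (134.6 − 0.5Q) − (92.8 + 0.4Q) = 18 → Q' = 26.4444.
ΔQ = 46.4444 − 26.4444 = 20; the wedge equals the tax, 18.
The triangle = ½ × 20 × 18 = 180.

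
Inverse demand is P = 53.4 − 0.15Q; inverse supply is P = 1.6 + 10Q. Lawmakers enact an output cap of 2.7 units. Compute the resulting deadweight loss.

Competitive equilibrium: 53.4 − 0.15Q = 1.6 + 10Q → Q* = 5.1034, P* = 52.6345.
At Q = 2.7: demand price = 53.4 − 0.15·2.7 = 52.995; supply price = 1.6 + 10·2.7 = 28.6.
ΔQ = 5.1034 − 2.7 = 2.4034; wedge = 52.995 − 28.6 = 24.395.
DWL = ½ × 2.4034 × 24.395 = 29.32.

29.32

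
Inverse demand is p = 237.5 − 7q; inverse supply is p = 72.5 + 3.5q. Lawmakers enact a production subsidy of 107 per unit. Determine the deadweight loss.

Competitive equilibrium: 237.5 − 7q = 72.5 + 3.5q → q* = 15.7143, p* = 127.5.
The subsidy lowers effective supply by 107: p = 3.5q − 34.5.
New quantity: 237.5 − 7q = 3.5q − 34.5 → q' = 25.9048.
Overproduction Δq = 25.9048 − 15.7143 = 10.1905; wedge = subsidy = 107.
Welfare loss = ½ × 10.1905 × 107 = 545.19.

545.19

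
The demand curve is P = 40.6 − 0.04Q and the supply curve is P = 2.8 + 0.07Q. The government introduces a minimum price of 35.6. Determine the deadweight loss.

2629.10

Competitive equilibrium: 40.6 − 0.04Q = 2.8 + 0.07Q → Q* = 343.6364, P* = 26.8545.
At the floor P = 35.6, quantity demanded = (40.6 − 35.6)/0.04 = 125.
Sellers' marginal cost at Q' = 125: 2.8 + 0.07·125 = 11.55.
ΔQ = 343.6364 − 125 = 218.6364; wedge = 35.6 − 11.55 = 24.05.
Deadweight loss = ½ × 218.6364 × 24.05 = 2629.10.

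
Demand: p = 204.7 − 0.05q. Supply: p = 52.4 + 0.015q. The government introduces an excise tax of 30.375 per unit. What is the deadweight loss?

Competitive equilibrium: 204.7 − 0.05q = 52.4 + 0.015q → q* = 2343.0769, p* = 87.5462.
With the tax, the buyer price exceeds the seller price by 30.375: (204.7 − 0.05q) − (52.4 + 0.015q) = 30.375 → q' = 1875.7692.
Δq = 2343.0769 − 1875.7692 = 467.3077; the wedge equals the tax, 30.375.
The triangle = ½ × 467.3077 × 30.375 = 7097.24.

7097.24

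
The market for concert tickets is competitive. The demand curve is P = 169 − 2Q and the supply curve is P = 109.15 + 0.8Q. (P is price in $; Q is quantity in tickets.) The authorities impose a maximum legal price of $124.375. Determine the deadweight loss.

Competitive equilibrium: 169 − 2Q = 109.15 + 0.8Q → Q* = 21.375, P* = 126.25.
At the ceiling P = 124.375, quantity supplied = (124.375 − 109.15)/0.8 = 19.0313.
Willingness to pay at Q' = 19.0313: 169 − 2·19.0313 = 130.9374.
ΔQ = 21.375 − 19.0313 = 2.3437; wedge = 130.9374 − 124.375 = 6.5624.
The triangle = ½ × 2.3437 × 6.5624 = $7.69.

$7.69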